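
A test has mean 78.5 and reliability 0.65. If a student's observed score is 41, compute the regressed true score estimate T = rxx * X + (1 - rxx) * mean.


T_est = rxx * X + (1 - rxx) * mean
T_est = 0.65 * 41 + 0.35 * 78.5
T_est = 26.65 + 27.475
T_est = 54.125

54.125


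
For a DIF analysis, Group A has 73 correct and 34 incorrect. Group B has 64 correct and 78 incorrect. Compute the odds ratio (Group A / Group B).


Odds_A = 73/34 = 2.1471
Odds_B = 64/78 = 0.8205
OR = Odds_A / Odds_B = 2.1471 / 0.8205
Exactly, OR = (73 * 78) / (34 * 64) = 5694 / 2176
OR = 2.6167

2.6167


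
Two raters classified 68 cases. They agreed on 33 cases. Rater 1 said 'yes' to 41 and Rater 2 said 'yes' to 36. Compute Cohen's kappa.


P_o = 33/68 = 0.485294
P_e = (41*36 + 27*32) / 4624 = 0.506055
kappa = (P_o - P_e) / (1 - P_e)
kappa = (0.485294 - 0.506055) / (1 - 0.506055)
kappa = -0.042

-0.042


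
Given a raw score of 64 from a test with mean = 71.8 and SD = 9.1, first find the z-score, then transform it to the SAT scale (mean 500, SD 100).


z = (X - mean) / SD = (64 - 71.8) / 9.1
z = -7.8 / 9.1
z = -0.8571
SAT-scale = SAT = 500 + 100z
Carry z at full precision (z = -7.8 / 9.1) into the conversion:
SAT-scale = 500 + 100 * (-7.8 / 9.1) = 500 + -780 / 9.1
SAT-scale = 500 + -85.7143
SAT-scale = 414.2857

414.2857


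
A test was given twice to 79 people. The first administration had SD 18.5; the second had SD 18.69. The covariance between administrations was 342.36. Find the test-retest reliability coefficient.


r = cov(X,Y) / (SD_X * SD_Y)
r = 342.36 / (18.5 * 18.69)
r = 342.36 / 345.765
r = 0.9902

0.9902


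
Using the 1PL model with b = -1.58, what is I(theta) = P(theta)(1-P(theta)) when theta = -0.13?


P = 1/(1+exp(-(-0.13--1.58))) = 0.81
I = P*(1-P) = 0.81 * 0.19
I = 0.1539

0.1539


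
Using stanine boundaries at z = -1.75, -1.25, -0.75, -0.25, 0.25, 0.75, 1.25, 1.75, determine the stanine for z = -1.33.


Stanine boundaries: [-1.75, -1.25, -0.75, -0.25, 0.25, 0.75, 1.25, 1.75]
z = -1.33
Check each boundary:
  z >= -1.75 -> could be stanine 2
  z < -1.25
  z < -0.75
  z < -0.25
  z < 0.25
  z < 0.75
  z < 1.25
  z < 1.75
Highest qualifying boundary gives stanine = 2

2


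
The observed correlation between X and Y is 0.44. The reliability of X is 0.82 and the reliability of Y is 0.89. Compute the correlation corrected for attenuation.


r_corrected = rxy / sqrt(rxx * ryy)
= 0.44 / sqrt(0.82 * 0.89)
= 0.44 / sqrt(0.7298)
= 0.44 / 0.854283
r_corrected = 0.5151

0.5151


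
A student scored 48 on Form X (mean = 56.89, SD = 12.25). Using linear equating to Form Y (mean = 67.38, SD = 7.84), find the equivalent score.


slope = SD_Y / SD_X = 7.84 / 12.25 ~ 0.64
intercept = mean_Y - slope * mean_X = 67.38 - (7.84 / 12.25) * 56.89 ~ 30.9704
Y = slope * X + intercept. To avoid rounding drift from the rounded slope/intercept, evaluate the equivalent form Y = mean_Y + SD_Y * (X - mean_X) / SD_X at full precision:
Y = 67.38 + 7.84 * (48 - 56.89) / 12.25
Y = 67.38 - 7.84 * 8.89 / 12.25
Y = 67.38 - 69.6976 / 12.25
Y = 67.38 - 5.6896
Y = 61.6904

61.6904


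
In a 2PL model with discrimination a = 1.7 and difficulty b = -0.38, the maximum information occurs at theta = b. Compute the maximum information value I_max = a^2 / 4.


For 2PL, max info at theta = b = -0.38
I_max = a^2 / 4 = 1.7^2 / 4
= 2.89 / 4
I_max = 0.7225

0.7225


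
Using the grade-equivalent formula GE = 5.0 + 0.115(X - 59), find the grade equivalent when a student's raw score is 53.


raw - median = 53 - 59 = -6
slope * diff = 0.115 * -6 = -0.69
GE = 5.0 + -0.69
GE = 4.31

4.31


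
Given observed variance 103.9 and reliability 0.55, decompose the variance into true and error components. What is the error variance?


var_true = rxx * var_obs = 0.55 * 103.9 = 57.145
var_error = var_obs - var_true
var_error = 103.9 - 57.145
var_error = 46.755

46.755


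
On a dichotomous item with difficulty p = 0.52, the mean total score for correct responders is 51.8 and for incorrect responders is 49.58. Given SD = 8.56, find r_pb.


q = 1 - p = 0.48
rpb = ((M1 - M0) / SD) * sqrt(p * q)
rpb = ((51.8 - 49.58) / 8.56) * sqrt(0.52 * 0.48)
rpb = 0.1296

0.1296


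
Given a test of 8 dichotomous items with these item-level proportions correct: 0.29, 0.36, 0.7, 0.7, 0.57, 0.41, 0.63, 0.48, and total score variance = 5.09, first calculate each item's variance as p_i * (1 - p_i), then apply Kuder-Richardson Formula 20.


For each item, compute p_i * q_i:
  Item 1: 0.29 * 0.71 = 0.2059
  Item 2: 0.36 * 0.64 = 0.2304
  Item 3: 0.7 * 0.3 = 0.21
  Item 4: 0.7 * 0.3 = 0.21
  Item 5: 0.57 * 0.43 = 0.2451
  Item 6: 0.41 * 0.59 = 0.2419
  Item 7: 0.63 * 0.37 = 0.2331
  Item 8: 0.48 * 0.52 = 0.2496
Sum(p_i * q_i) = 0.2059 + 0.2304 + 0.21 + 0.21 + 0.2451 + 0.2419 + 0.2331 + 0.2496 = 1.826
KR-20 = (k/(k-1)) * (1 - Sum(p_i*q_i) / Var_total)
= (8/7) * (1 - 1.826/5.09)
= 1.1429 * 0.6413
KR-20 = 0.7329

0.7329


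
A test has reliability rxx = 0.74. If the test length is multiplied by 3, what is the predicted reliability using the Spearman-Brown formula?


r_new = (n * rxx) / (1 + (n-1) * rxx)
r_new = (3 * 0.74) / (1 + 2 * 0.74)
r_new = 2.22 / 2.48
r_new = 0.8952

0.8952


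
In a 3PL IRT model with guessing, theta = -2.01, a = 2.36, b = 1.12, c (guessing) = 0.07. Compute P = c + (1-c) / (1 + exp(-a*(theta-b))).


logit = 2.36*(-2.01 - 1.12) = -7.3868
P* = 1/(1 + exp(--7.3868)) = 0.0006
P = 0.07 + (1 - 0.07) * 0.0006
P = 0.0706

0.0706


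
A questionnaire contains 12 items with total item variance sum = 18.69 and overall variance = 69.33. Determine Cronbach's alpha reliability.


alpha = (k/(k-1)) * (1 - sum(si^2)/s_total^2)
= (12/11) * (1 - 18.69/69.33)
alpha = 0.7968

0.7968


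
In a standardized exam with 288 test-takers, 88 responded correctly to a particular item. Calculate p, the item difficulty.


Item difficulty p = number correct / total examinees
p = 88 / 288
p = 0.3056

0.3056


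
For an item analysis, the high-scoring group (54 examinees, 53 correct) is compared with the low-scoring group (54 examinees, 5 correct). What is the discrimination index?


p_upper = 53/54 = 0.9815
p_lower = 5/54 = 0.0926
D = 0.9815 - 0.0926 = 0.8889

0.8889


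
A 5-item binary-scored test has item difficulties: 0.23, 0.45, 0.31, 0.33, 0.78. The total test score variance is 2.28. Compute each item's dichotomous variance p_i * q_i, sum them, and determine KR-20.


For each item, compute p_i * q_i:
  Item 1: 0.23 * 0.77 = 0.1771
  Item 2: 0.45 * 0.55 = 0.2475
  Item 3: 0.31 * 0.69 = 0.2139
  Item 4: 0.33 * 0.67 = 0.2211
  Item 5: 0.78 * 0.22 = 0.1716
Sum(p_i * q_i) = 0.1771 + 0.2475 + 0.2139 + 0.2211 + 0.1716 = 1.0312
KR-20 = (k/(k-1)) * (1 - Sum(p_i*q_i) / Var_total)
= (5/4) * (1 - 1.0312/2.28)
= 1.25 * 0.5477
KR-20 = 0.6846

0.6846


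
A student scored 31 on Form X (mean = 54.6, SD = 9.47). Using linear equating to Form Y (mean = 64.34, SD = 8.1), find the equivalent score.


slope = SD_Y / SD_X = 8.1 / 9.47 ~ 0.8553
intercept = mean_Y - slope * mean_X = 64.34 - (8.1 / 9.47) * 54.6 ~ 17.6388
Y = slope * X + intercept. To avoid rounding drift from the rounded slope/intercept, evaluate the equivalent form Y = mean_Y + SD_Y * (X - mean_X) / SD_X at full precision:
Y = 64.34 + 8.1 * (31 - 54.6) / 9.47
Y = 64.34 - 8.1 * 23.6 / 9.47
Y = 64.34 - 191.16 / 9.47
Y = 64.34 - 20.1859
Y = 44.1541

44.1541


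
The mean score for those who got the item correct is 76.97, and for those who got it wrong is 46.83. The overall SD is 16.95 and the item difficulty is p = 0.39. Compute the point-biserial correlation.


q = 1 - p = 0.61
rpb = ((M1 - M0) / SD) * sqrt(p * q)
rpb = ((76.97 - 46.83) / 16.95) * sqrt(0.39 * 0.61)
rpb = 0.8673

0.8673


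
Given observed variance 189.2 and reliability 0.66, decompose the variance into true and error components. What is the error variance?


var_true = rxx * var_obs = 0.66 * 189.2 = 124.872
var_error = var_obs - var_true
var_error = 189.2 - 124.872
var_error = 64.328

64.328


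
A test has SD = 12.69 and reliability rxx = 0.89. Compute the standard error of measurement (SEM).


SEM = SD * sqrt(1 - rxx)
SEM = 12.69 * sqrt(1 - 0.89)
SEM = 12.69 * sqrt(0.11) = 12.69 * 0.331662
SEM = 4.2088

4.2088


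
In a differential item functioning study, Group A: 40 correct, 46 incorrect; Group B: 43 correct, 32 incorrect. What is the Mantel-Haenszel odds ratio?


Odds_A = 40/46 = 0.8696
Odds_B = 43/32 = 1.3438
OR = Odds_A / Odds_B = 0.8696 / 1.3438
Exactly, OR = (40 * 32) / (46 * 43) = 1280 / 1978
OR = 0.6471

0.6471


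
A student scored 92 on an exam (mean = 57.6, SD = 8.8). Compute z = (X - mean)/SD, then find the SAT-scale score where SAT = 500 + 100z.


z = (X - mean) / SD = (92 - 57.6) / 8.8
z = 34.4 / 8.8
z = 3.9091
SAT-scale = SAT = 500 + 100z
Carry z at full precision (z = 34.4 / 8.8) into the conversion:
SAT-scale = 500 + 100 * (34.4 / 8.8) = 500 + 3440 / 8.8
SAT-scale = 500 + 390.9091
SAT-scale = 890.9091

890.9091


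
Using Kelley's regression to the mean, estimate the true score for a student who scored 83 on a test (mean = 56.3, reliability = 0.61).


T_est = rxx * X + (1 - rxx) * mean
T_est = 0.61 * 83 + 0.39 * 56.3
T_est = 50.63 + 21.957
T_est = 72.587

72.587


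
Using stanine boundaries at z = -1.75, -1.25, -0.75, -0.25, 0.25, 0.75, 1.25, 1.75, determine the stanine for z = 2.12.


Stanine boundaries: [-1.75, -1.25, -0.75, -0.25, 0.25, 0.75, 1.25, 1.75]
z = 2.12
Check each boundary:
  z >= -1.75 -> could be stanine 2
  z >= -1.25 -> could be stanine 3
  z >= -0.75 -> could be stanine 4
  z >= -0.25 -> could be stanine 5
  z >= 0.25 -> could be stanine 6
  z >= 0.75 -> could be stanine 7
  z >= 1.25 -> could be stanine 8
  z >= 1.75 -> could be stanine 9
Highest qualifying boundary gives stanine = 9

9


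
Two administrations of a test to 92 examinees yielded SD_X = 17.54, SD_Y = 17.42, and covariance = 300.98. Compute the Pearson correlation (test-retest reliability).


r = cov(X,Y) / (SD_X * SD_Y)
r = 300.98 / (17.54 * 17.42)
r = 300.98 / 305.5468
r = 0.9851

0.9851


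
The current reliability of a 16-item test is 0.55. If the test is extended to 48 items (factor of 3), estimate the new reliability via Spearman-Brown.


r_new = (n * rxx) / (1 + (n-1) * rxx)
r_new = (3 * 0.55) / (1 + 2 * 0.55)
r_new = 1.65 / 2.1
r_new = 0.7857

0.7857


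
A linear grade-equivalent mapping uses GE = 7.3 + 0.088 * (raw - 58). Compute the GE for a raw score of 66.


raw - median = 66 - 58 = 8
slope * diff = 0.088 * 8 = 0.704
GE = 7.3 + 0.704
GE = 8.004

8.004


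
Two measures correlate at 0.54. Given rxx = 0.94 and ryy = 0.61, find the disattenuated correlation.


r_corrected = rxy / sqrt(rxx * ryy)
= 0.54 / sqrt(0.94 * 0.61)
= 0.54 / sqrt(0.5734)
= 0.54 / 0.757232
r_corrected = 0.7131

0.7131


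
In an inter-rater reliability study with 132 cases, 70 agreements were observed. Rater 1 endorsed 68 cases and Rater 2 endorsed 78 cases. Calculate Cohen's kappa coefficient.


P_o = 70/132 = 0.530303
P_e = (68*78 + 64*54) / 17424 = 0.502755
kappa = (P_o - P_e) / (1 - P_e)
kappa = (0.530303 - 0.502755) / (1 - 0.502755)
kappa = 0.0554

0.0554


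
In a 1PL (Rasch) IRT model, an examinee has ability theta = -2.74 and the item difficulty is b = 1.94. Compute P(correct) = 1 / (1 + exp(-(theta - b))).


theta - b = -2.74 - 1.94 = -4.68
exp(-(theta - b)) = exp(4.68) = 107.7701
P = 1 / (1 + 107.7701)
P = 0.0092

0.0092


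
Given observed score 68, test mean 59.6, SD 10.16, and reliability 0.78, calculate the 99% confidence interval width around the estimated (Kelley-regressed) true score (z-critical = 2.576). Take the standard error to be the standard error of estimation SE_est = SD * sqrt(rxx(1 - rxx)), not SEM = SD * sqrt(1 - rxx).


True score estimate = 0.78*68 + 0.22*59.6 = 66.152
SE_est = SD * sqrt(rxx * (1 - rxx)) = 10.16 * sqrt(0.78 * 0.22) = 10.16 * sqrt(0.1716) = 4.208742
CI = T_est +/- z * SE_est, so width = 2 * z * SE_est = 2 * 2.576 * 4.208742
Width = 21.6834

21.6834


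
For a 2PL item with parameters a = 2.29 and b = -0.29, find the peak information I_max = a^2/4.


For 2PL, max info at theta = b = -0.29
I_max = a^2 / 4 = 2.29^2 / 4
= 5.2441 / 4
I_max = 1.311

1.311


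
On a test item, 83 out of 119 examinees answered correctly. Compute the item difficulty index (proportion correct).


Item difficulty p = number correct / total examinees
p = 83 / 119
p = 0.6975

0.6975


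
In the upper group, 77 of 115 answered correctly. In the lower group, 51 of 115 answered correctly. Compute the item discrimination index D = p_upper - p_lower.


p_upper = 77/115 = 0.6696
p_lower = 51/115 = 0.4435
D = 0.6696 - 0.4435 = 0.2261

0.2261


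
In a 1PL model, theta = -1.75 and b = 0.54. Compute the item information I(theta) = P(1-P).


P = 1/(1+exp(-(-1.75-0.54))) = 0.092
I = P*(1-P) = 0.092 * 0.908
I = 0.0835

0.0835


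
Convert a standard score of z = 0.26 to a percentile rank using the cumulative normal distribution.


CDF(z) = 0.5 * (1 + erf(z/sqrt(2)))
erf(0.1838) = 0.2051
CDF = 0.6026
Percentile rank = 0.6026 * 100 = 60.26

60.26


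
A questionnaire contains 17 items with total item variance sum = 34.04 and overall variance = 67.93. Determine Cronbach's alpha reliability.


alpha = (k/(k-1)) * (1 - sum(si^2)/s_total^2)
= (17/16) * (1 - 34.04/67.93)
alpha = 0.5301

0.5301


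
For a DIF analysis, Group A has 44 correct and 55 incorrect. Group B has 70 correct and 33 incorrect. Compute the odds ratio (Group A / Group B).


Odds_A = 44/55 = 0.8
Odds_B = 70/33 = 2.1212
OR = Odds_A / Odds_B = 0.8 / 2.1212
Exactly, OR = (44 * 33) / (55 * 70) = 1452 / 3850
OR = 0.3771

0.3771


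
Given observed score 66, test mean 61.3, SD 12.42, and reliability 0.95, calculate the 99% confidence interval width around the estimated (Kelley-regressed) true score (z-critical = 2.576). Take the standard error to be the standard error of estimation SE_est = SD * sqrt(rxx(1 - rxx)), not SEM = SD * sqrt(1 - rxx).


True score estimate = 0.95*66 + 0.05*61.3 = 65.765
SE_est = SD * sqrt(rxx * (1 - rxx)) = 12.42 * sqrt(0.95 * 0.05) = 12.42 * sqrt(0.0475) = 2.706876
CI = T_est +/- z * SE_est, so width = 2 * z * SE_est = 2 * 2.576 * 2.706876
Width = 13.9458

13.9458


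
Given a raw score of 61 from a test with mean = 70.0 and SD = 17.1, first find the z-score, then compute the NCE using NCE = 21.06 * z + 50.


z = (X - mean) / SD = (61 - 70.0) / 17.1
z = -9.0 / 17.1
z = -0.5263
NCE = NCE = 21.06z + 50
Carry z at full precision (z = -9.0 / 17.1) into the conversion:
NCE = 21.06 * (-9.0 / 17.1) + 50 = -189.54 / 17.1 + 50
NCE = -11.0842 + 50
NCE = 38.9158

38.9158


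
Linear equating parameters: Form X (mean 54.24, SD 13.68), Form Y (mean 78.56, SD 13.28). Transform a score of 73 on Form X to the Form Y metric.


slope = SD_Y / SD_X = 13.28 / 13.68 ~ 0.9708
intercept = mean_Y - slope * mean_X = 78.56 - (13.28 / 13.68) * 54.24 ~ 25.906
Y = slope * X + intercept. To avoid rounding drift from the rounded slope/intercept, evaluate the equivalent form Y = mean_Y + SD_Y * (X - mean_X) / SD_X at full precision:
Y = 78.56 + 13.28 * (73 - 54.24) / 13.68
Y = 78.56 + 13.28 * 18.76 / 13.68
Y = 78.56 + 249.1328 / 13.68
Y = 78.56 + 18.2115
Y = 96.7715

96.7715


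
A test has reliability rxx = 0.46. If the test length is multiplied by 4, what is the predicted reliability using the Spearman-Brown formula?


r_new = (n * rxx) / (1 + (n-1) * rxx)
r_new = (4 * 0.46) / (1 + 3 * 0.46)
r_new = 1.84 / 2.38
r_new = 0.7731

0.7731


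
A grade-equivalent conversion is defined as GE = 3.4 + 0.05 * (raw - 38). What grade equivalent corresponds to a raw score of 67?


raw - median = 67 - 38 = 29
slope * diff = 0.05 * 29 = 1.45
GE = 3.4 + 1.45
GE = 4.85

4.85


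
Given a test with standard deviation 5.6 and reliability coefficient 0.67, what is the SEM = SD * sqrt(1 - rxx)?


SEM = SD * sqrt(1 - rxx)
SEM = 5.6 * sqrt(1 - 0.67)
SEM = 5.6 * sqrt(0.33) = 5.6 * 0.574456
SEM = 3.217

3.217


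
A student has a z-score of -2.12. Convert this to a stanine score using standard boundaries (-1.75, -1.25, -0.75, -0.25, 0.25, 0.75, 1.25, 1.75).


Stanine boundaries: [-1.75, -1.25, -0.75, -0.25, 0.25, 0.75, 1.25, 1.75]
z = -2.12
Check each boundary:
  z < -1.75
  z < -1.25
  z < -0.75
  z < -0.25
  z < 0.25
  z < 0.75
  z < 1.25
  z < 1.75
Highest qualifying boundary gives stanine = 1

1


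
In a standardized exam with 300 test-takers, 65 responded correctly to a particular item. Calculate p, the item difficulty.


Item difficulty p = number correct / total examinees
p = 65 / 300
p = 0.2167

0.2167


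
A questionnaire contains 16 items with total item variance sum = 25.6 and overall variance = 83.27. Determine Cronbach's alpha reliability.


alpha = (k/(k-1)) * (1 - sum(si^2)/s_total^2)
= (16/15) * (1 - 25.6/83.27)
alpha = 0.7387

0.7387


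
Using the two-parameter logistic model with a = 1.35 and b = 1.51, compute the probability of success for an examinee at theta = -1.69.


a*(theta - b) = 1.35 * (-1.69 - 1.51) = -4.32
exp(--4.32) = 75.1886
P = 1 / (1 + 75.1886)
P = 0.0131

0.0131


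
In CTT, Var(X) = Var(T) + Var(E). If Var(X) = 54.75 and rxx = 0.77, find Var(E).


var_true = rxx * var_obs = 0.77 * 54.75 = 42.1575
var_error = var_obs - var_true
var_error = 54.75 - 42.1575
var_error = 12.5925

12.5925


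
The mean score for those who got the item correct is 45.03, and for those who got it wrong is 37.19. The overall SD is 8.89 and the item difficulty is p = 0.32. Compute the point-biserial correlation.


q = 1 - p = 0.68
rpb = ((M1 - M0) / SD) * sqrt(p * q)
rpb = ((45.03 - 37.19) / 8.89) * sqrt(0.32 * 0.68)
rpb = 0.4114

0.4114


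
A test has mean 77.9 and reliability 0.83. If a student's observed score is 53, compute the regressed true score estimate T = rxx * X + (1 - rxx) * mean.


T_est = rxx * X + (1 - rxx) * mean
T_est = 0.83 * 53 + 0.17 * 77.9
T_est = 43.99 + 13.243
T_est = 57.233

57.233


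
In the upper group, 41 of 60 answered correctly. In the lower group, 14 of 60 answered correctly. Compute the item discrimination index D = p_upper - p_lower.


p_upper = 41/60 = 0.6833
p_lower = 14/60 = 0.2333
D = 0.6833 - 0.2333 = 0.45

0.45


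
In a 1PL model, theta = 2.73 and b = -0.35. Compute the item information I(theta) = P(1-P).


P = 1/(1+exp(-(2.73--0.35))) = 0.9561
I = P*(1-P) = 0.9561 * 0.0439
I = 0.042

0.042


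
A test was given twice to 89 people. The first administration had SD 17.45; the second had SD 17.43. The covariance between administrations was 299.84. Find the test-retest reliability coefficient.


r = cov(X,Y) / (SD_X * SD_Y)
r = 299.84 / (17.45 * 17.43)
r = 299.84 / 304.1535
r = 0.9858

0.9858


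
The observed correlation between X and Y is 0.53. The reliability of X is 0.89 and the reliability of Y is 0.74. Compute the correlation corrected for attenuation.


r_corrected = rxy / sqrt(rxx * ryy)
= 0.53 / sqrt(0.89 * 0.74)
= 0.53 / sqrt(0.6586)
= 0.53 / 0.811542
r_corrected = 0.6531

0.6531


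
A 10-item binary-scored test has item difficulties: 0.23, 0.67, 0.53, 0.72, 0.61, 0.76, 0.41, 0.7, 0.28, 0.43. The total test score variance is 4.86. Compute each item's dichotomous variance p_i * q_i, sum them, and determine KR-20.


For each item, compute p_i * q_i:
  Item 1: 0.23 * 0.77 = 0.1771
  Item 2: 0.67 * 0.33 = 0.2211
  Item 3: 0.53 * 0.47 = 0.2491
  Item 4: 0.72 * 0.28 = 0.2016
  Item 5: 0.61 * 0.39 = 0.2379
  Item 6: 0.76 * 0.24 = 0.1824
  Item 7: 0.41 * 0.59 = 0.2419
  Item 8: 0.7 * 0.3 = 0.21
  Item 9: 0.28 * 0.72 = 0.2016
  Item 10: 0.43 * 0.57 = 0.2451
Sum(p_i * q_i) = 0.1771 + 0.2211 + 0.2491 + 0.2016 + 0.2379 + 0.1824 + 0.2419 + 0.21 + 0.2016 + 0.2451 = 2.1678
KR-20 = (k/(k-1)) * (1 - Sum(p_i*q_i) / Var_total)
= (10/9) * (1 - 2.1678/4.86)
= 1.1111 * 0.554
KR-20 = 0.6155

0.6155


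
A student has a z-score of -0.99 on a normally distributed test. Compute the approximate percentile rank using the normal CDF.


CDF(z) = 0.5 * (1 + erf(z/sqrt(2)))
erf(-0.7) = -0.6778
CDF = 0.1611
Percentile rank = 0.1611 * 100 = 16.11

16.11


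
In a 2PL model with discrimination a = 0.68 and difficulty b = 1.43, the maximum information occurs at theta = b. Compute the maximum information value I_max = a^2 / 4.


For 2PL, max info at theta = b = 1.43
I_max = a^2 / 4 = 0.68^2 / 4
= 0.4624 / 4
I_max = 0.1156

0.1156


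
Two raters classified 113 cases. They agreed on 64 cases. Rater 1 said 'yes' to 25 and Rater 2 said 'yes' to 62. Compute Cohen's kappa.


P_o = 64/113 = 0.566372
P_e = (25*62 + 88*51) / 12769 = 0.472864
kappa = (P_o - P_e) / (1 - P_e)
kappa = (0.566372 - 0.472864) / (1 - 0.472864)
kappa = 0.1774

0.1774


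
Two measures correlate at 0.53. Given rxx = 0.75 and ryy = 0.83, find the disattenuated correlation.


r_corrected = rxy / sqrt(rxx * ryy)
= 0.53 / sqrt(0.75 * 0.83)
= 0.53 / sqrt(0.6225)
= 0.53 / 0.788987
r_corrected = 0.6717

0.6717


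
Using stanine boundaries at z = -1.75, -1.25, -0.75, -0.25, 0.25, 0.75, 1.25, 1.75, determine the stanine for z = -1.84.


Stanine boundaries: [-1.75, -1.25, -0.75, -0.25, 0.25, 0.75, 1.25, 1.75]
z = -1.84
Check each boundary:
  z < -1.75
  z < -1.25
  z < -0.75
  z < -0.25
  z < 0.25
  z < 0.75
  z < 1.25
  z < 1.75
Highest qualifying boundary gives stanine = 1

1


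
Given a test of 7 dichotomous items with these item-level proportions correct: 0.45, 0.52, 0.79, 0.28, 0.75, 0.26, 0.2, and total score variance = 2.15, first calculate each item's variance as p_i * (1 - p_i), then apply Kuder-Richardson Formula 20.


For each item, compute p_i * q_i:
  Item 1: 0.45 * 0.55 = 0.2475
  Item 2: 0.52 * 0.48 = 0.2496
  Item 3: 0.79 * 0.21 = 0.1659
  Item 4: 0.28 * 0.72 = 0.2016
  Item 5: 0.75 * 0.25 = 0.1875
  Item 6: 0.26 * 0.74 = 0.1924
  Item 7: 0.2 * 0.8 = 0.16
Sum(p_i * q_i) = 0.2475 + 0.2496 + 0.1659 + 0.2016 + 0.1875 + 0.1924 + 0.16 = 1.4045
KR-20 = (k/(k-1)) * (1 - Sum(p_i*q_i) / Var_total)
= (7/6) * (1 - 1.4045/2.15)
= 1.1667 * 0.3467
KR-20 = 0.4045

0.4045


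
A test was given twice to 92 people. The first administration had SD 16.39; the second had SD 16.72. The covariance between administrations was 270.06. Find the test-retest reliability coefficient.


r = cov(X,Y) / (SD_X * SD_Y)
r = 270.06 / (16.39 * 16.72)
r = 270.06 / 274.0408
r = 0.9855

0.9855


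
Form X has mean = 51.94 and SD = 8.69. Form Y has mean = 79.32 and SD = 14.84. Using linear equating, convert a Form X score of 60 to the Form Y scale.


slope = SD_Y / SD_X = 14.84 / 8.69 ~ 1.7077
intercept = mean_Y - slope * mean_X = 79.32 - (14.84 / 8.69) * 51.94 ~ -9.3785
Y = slope * X + intercept. To avoid rounding drift from the rounded slope/intercept, evaluate the equivalent form Y = mean_Y + SD_Y * (X - mean_X) / SD_X at full precision:
Y = 79.32 + 14.84 * (60 - 51.94) / 8.69
Y = 79.32 + 14.84 * 8.06 / 8.69
Y = 79.32 + 119.6104 / 8.69
Y = 79.32 + 13.7641
Y = 93.0841

93.0841


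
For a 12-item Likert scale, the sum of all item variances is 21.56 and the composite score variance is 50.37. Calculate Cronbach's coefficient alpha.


alpha = (k/(k-1)) * (1 - sum(si^2)/s_total^2)
= (12/11) * (1 - 21.56/50.37)
alpha = 0.624

0.624


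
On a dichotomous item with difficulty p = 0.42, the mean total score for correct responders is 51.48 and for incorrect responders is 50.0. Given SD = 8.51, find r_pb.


q = 1 - p = 0.58
rpb = ((M1 - M0) / SD) * sqrt(p * q)
rpb = ((51.48 - 50.0) / 8.51) * sqrt(0.42 * 0.58)
rpb = 0.0858

0.0858


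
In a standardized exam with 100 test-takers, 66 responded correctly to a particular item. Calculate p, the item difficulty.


Item difficulty p = number correct / total examinees
p = 66 / 100
p = 0.66

0.66


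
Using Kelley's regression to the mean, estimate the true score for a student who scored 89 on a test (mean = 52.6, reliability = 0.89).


T_est = rxx * X + (1 - rxx) * mean
T_est = 0.89 * 89 + 0.11 * 52.6
T_est = 79.21 + 5.786
T_est = 84.996

84.996


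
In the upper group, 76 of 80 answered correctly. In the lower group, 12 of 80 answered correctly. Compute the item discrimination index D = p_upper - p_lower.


p_upper = 76/80 = 0.95
p_lower = 12/80 = 0.15
D = 0.95 - 0.15 = 0.8

0.8


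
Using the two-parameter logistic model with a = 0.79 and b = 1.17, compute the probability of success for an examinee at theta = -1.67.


a*(theta - b) = 0.79 * (-1.67 - 1.17) = -2.2436
exp(--2.2436) = 9.4272
P = 1 / (1 + 9.4272)
P = 0.0959

0.0959


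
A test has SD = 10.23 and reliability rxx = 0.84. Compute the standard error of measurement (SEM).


SEM = SD * sqrt(1 - rxx)
SEM = 10.23 * sqrt(1 - 0.84)
SEM = 10.23 * sqrt(0.16) = 10.23 * 0.4
SEM = 4.092

4.092


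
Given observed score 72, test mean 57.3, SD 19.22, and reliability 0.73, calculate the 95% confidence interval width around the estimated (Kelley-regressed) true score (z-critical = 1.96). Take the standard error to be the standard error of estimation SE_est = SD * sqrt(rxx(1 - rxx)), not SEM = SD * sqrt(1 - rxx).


True score estimate = 0.73*72 + 0.27*57.3 = 68.031
SE_est = SD * sqrt(rxx * (1 - rxx)) = 19.22 * sqrt(0.73 * 0.27) = 19.22 * sqrt(0.1971) = 8.532901
CI = T_est +/- z * SE_est, so width = 2 * z * SE_est = 2 * 1.96 * 8.532901
Width = 33.449

33.449


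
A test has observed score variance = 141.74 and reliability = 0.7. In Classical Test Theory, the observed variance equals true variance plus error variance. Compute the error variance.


var_true = rxx * var_obs = 0.7 * 141.74 = 99.218
var_error = var_obs - var_true
var_error = 141.74 - 99.218
var_error = 42.522

42.522


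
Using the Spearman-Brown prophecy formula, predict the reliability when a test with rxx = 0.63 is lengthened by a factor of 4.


r_new = (n * rxx) / (1 + (n-1) * rxx)
r_new = (4 * 0.63) / (1 + 3 * 0.63)
r_new = 2.52 / 2.89
r_new = 0.872

0.872


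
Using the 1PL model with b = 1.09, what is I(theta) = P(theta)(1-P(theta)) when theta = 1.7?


P = 1/(1+exp(-(1.7-1.09))) = 0.6479
I = P*(1-P) = 0.6479 * 0.3521
I = 0.2281

0.2281


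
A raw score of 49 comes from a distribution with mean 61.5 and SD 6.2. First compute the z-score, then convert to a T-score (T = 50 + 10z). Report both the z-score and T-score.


z = (X - mean) / SD = (49 - 61.5) / 6.2
z = -12.5 / 6.2
z = -2.0161
T-score = T = 50 + 10z
Carry z at full precision (z = -12.5 / 6.2) into the conversion:
T-score = 50 + 10 * (-12.5 / 6.2) = 50 + -125 / 6.2
T-score = 50 + -20.1613
T-score = 29.8387

29.8387


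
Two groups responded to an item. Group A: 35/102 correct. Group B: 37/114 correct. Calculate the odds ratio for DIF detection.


Odds_A = 35/67 = 0.5224
Odds_B = 37/77 = 0.4805
OR = Odds_A / Odds_B = 0.5224 / 0.4805
Exactly, OR = (35 * 77) / (67 * 37) = 2695 / 2479
OR = 1.0871

1.0871


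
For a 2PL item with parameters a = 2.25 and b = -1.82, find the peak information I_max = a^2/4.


For 2PL, max info at theta = b = -1.82
I_max = a^2 / 4 = 2.25^2 / 4
= 5.0625 / 4
I_max = 1.2656

1.2656


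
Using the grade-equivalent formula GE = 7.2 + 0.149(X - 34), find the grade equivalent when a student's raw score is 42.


raw - median = 42 - 34 = 8
slope * diff = 0.149 * 8 = 1.192
GE = 7.2 + 1.192
GE = 8.392

8.392


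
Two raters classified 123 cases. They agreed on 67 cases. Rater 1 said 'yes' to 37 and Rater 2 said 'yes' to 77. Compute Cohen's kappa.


P_o = 67/123 = 0.544715
P_e = (37*77 + 86*46) / 15129 = 0.449798
kappa = (P_o - P_e) / (1 - P_e)
kappa = (0.544715 - 0.449798) / (1 - 0.449798)
kappa = 0.1725

0.1725


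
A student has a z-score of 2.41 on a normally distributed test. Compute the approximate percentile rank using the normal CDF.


CDF(z) = 0.5 * (1 + erf(z/sqrt(2)))
erf(1.7041) = 0.984
CDF = 0.992
Percentile rank = 0.992 * 100 = 99.2

99.2


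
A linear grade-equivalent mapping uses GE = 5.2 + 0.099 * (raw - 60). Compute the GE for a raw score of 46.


raw - median = 46 - 60 = -14
slope * diff = 0.099 * -14 = -1.386
GE = 5.2 + -1.386
GE = 3.814

3.814


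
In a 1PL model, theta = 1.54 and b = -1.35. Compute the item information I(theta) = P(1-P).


P = 1/(1+exp(-(1.54--1.35))) = 0.9473
I = P*(1-P) = 0.9473 * 0.0527
I = 0.0499

0.0499


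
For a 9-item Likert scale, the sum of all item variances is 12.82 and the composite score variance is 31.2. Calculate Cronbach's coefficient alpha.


alpha = (k/(k-1)) * (1 - sum(si^2)/s_total^2)
= (9/8) * (1 - 12.82/31.2)
alpha = 0.6627

0.6627


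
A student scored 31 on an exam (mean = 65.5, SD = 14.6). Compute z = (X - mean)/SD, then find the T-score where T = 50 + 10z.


z = (X - mean) / SD = (31 - 65.5) / 14.6
z = -34.5 / 14.6
z = -2.363
T-score = T = 50 + 10z
Carry z at full precision (z = -34.5 / 14.6) into the conversion:
T-score = 50 + 10 * (-34.5 / 14.6) = 50 + -345 / 14.6
T-score = 50 + -23.6301
T-score = 26.3699

26.3699


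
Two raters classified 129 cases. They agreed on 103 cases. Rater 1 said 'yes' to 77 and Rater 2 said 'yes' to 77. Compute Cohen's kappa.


P_o = 103/129 = 0.79845
P_e = (77*77 + 52*52) / 16641 = 0.518779
kappa = (P_o - P_e) / (1 - P_e)
kappa = (0.79845 - 0.518779) / (1 - 0.518779)
kappa = 0.5812

0.5812


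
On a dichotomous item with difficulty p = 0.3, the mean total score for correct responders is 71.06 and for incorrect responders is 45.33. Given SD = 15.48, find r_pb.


q = 1 - p = 0.7
rpb = ((M1 - M0) / SD) * sqrt(p * q)
rpb = ((71.06 - 45.33) / 15.48) * sqrt(0.3 * 0.7)
rpb = 0.7617

0.7617


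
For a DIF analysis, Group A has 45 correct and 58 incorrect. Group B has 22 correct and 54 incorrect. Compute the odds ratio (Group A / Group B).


Odds_A = 45/58 = 0.7759
Odds_B = 22/54 = 0.4074
OR = Odds_A / Odds_B = 0.7759 / 0.4074
Exactly, OR = (45 * 54) / (58 * 22) = 2430 / 1276
OR = 1.9044

1.9044


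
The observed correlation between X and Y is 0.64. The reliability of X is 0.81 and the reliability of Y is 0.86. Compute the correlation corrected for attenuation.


r_corrected = rxy / sqrt(rxx * ryy)
= 0.64 / sqrt(0.81 * 0.86)
= 0.64 / sqrt(0.6966)
= 0.64 / 0.834626
r_corrected = 0.7668

0.7668


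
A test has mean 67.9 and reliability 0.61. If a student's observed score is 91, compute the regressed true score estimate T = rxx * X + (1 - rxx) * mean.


T_est = rxx * X + (1 - rxx) * mean
T_est = 0.61 * 91 + 0.39 * 67.9
T_est = 55.51 + 26.481
T_est = 81.991

81.991


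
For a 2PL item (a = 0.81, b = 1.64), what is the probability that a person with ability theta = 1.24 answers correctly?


a*(theta - b) = 0.81 * (1.24 - 1.64) = -0.324
exp(--0.324) = 1.3826
P = 1 / (1 + 1.3826)
P = 0.4197

0.4197


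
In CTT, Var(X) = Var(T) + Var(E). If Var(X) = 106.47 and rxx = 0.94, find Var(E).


var_true = rxx * var_obs = 0.94 * 106.47 = 100.0818
var_error = var_obs - var_true
var_error = 106.47 - 100.0818
var_error = 6.3882

6.3882


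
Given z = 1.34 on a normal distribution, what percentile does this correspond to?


CDF(z) = 0.5 * (1 + erf(z/sqrt(2)))
erf(0.9475) = 0.8198
CDF = 0.9099
Percentile rank = 0.9099 * 100 = 90.99

90.99


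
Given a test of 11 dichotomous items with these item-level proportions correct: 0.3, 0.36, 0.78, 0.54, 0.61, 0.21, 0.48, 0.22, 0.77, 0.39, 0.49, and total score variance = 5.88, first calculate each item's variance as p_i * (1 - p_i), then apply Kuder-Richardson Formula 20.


For each item, compute p_i * q_i:
  Item 1: 0.3 * 0.7 = 0.21
  Item 2: 0.36 * 0.64 = 0.2304
  Item 3: 0.78 * 0.22 = 0.1716
  Item 4: 0.54 * 0.46 = 0.2484
  Item 5: 0.61 * 0.39 = 0.2379
  Item 6: 0.21 * 0.79 = 0.1659
  Item 7: 0.48 * 0.52 = 0.2496
  Item 8: 0.22 * 0.78 = 0.1716
  Item 9: 0.77 * 0.23 = 0.1771
  Item 10: 0.39 * 0.61 = 0.2379
  Item 11: 0.49 * 0.51 = 0.2499
Sum(p_i * q_i) = 0.21 + 0.2304 + 0.1716 + 0.2484 + 0.2379 + 0.1659 + 0.2496 + 0.1716 + 0.1771 + 0.2379 + 0.2499 = 2.3503
KR-20 = (k/(k-1)) * (1 - Sum(p_i*q_i) / Var_total)
= (11/10) * (1 - 2.3503/5.88)
= 1.1 * 0.6003
KR-20 = 0.6603

0.6603


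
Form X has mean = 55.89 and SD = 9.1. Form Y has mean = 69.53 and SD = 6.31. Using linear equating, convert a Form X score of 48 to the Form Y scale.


slope = SD_Y / SD_X = 6.31 / 9.1 ~ 0.6934
intercept = mean_Y - slope * mean_X = 69.53 - (6.31 / 9.1) * 55.89 ~ 30.7755
Y = slope * X + intercept. To avoid rounding drift from the rounded slope/intercept, evaluate the equivalent form Y = mean_Y + SD_Y * (X - mean_X) / SD_X at full precision:
Y = 69.53 + 6.31 * (48 - 55.89) / 9.1
Y = 69.53 - 6.31 * 7.89 / 9.1
Y = 69.53 - 49.7859 / 9.1
Y = 69.53 - 5.471
Y = 64.059

64.059


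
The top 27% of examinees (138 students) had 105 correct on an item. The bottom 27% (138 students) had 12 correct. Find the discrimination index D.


p_upper = 105/138 = 0.7609
p_lower = 12/138 = 0.087
D = 0.7609 - 0.087 = 0.6739

0.6739


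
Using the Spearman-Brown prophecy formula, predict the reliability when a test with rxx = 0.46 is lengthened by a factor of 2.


r_new = (n * rxx) / (1 + (n-1) * rxx)
r_new = (2 * 0.46) / (1 + 1 * 0.46)
r_new = 0.92 / 1.46
r_new = 0.6301

0.6301


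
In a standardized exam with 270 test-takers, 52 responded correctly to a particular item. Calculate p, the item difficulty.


Item difficulty p = number correct / total examinees
p = 52 / 270
p = 0.1926

0.1926


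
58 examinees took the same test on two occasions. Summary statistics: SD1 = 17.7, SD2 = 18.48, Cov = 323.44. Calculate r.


r = cov(X,Y) / (SD_X * SD_Y)
r = 323.44 / (17.7 * 18.48)
r = 323.44 / 327.096
r = 0.9888

0.9888


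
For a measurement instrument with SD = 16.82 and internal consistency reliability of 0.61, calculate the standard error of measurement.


SEM = SD * sqrt(1 - rxx)
SEM = 16.82 * sqrt(1 - 0.61)
SEM = 16.82 * sqrt(0.39) = 16.82 * 0.6245
SEM = 10.5041

10.5041


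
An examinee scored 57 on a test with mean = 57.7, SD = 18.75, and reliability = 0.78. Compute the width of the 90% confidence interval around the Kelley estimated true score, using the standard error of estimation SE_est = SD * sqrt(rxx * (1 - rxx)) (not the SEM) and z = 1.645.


True score estimate = 0.78*57 + 0.22*57.7 = 57.154
SE_est = SD * sqrt(rxx * (1 - rxx)) = 18.75 * sqrt(0.78 * 0.22) = 18.75 * sqrt(0.1716) = 7.767118
CI = T_est +/- z * SE_est, so width = 2 * z * SE_est = 2 * 1.645 * 7.767118
Width = 25.5538

25.5538


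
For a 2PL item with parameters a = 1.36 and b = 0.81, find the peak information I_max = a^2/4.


For 2PL, max info at theta = b = 0.81
I_max = a^2 / 4 = 1.36^2 / 4
= 1.8496 / 4
I_max = 0.4624

0.4624


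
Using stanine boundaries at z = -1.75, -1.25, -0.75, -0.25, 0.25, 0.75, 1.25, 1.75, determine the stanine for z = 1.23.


Stanine boundaries: [-1.75, -1.25, -0.75, -0.25, 0.25, 0.75, 1.25, 1.75]
z = 1.23
Check each boundary:
  z >= -1.75 -> could be stanine 2
  z >= -1.25 -> could be stanine 3
  z >= -0.75 -> could be stanine 4
  z >= -0.25 -> could be stanine 5
  z >= 0.25 -> could be stanine 6
  z >= 0.75 -> could be stanine 7
  z < 1.25
  z < 1.75
Highest qualifying boundary gives stanine = 7

7


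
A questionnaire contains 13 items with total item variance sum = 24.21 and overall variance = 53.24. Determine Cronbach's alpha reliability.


alpha = (k/(k-1)) * (1 - sum(si^2)/s_total^2)
= (13/12) * (1 - 24.21/53.24)
alpha = 0.5907

0.5907


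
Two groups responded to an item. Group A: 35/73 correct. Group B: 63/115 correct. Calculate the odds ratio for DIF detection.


Odds_A = 35/38 = 0.9211
Odds_B = 63/52 = 1.2115
OR = Odds_A / Odds_B = 0.9211 / 1.2115
Exactly, OR = (35 * 52) / (38 * 63) = 1820 / 2394
OR = 0.7602

0.7602


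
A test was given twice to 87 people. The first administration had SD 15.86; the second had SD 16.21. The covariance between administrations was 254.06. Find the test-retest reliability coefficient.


r = cov(X,Y) / (SD_X * SD_Y)
r = 254.06 / (15.86 * 16.21)
r = 254.06 / 257.0906
r = 0.9882

0.9882


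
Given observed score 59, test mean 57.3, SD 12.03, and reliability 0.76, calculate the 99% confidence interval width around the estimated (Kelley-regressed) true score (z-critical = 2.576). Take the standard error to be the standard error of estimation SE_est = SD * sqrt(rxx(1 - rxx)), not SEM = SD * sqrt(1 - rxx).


True score estimate = 0.76*59 + 0.24*57.3 = 58.592
SE_est = SD * sqrt(rxx * (1 - rxx)) = 12.03 * sqrt(0.76 * 0.24) = 12.03 * sqrt(0.1824) = 5.13781
CI = T_est +/- z * SE_est, so width = 2 * z * SE_est = 2 * 2.576 * 5.13781
Width = 26.47

26.47


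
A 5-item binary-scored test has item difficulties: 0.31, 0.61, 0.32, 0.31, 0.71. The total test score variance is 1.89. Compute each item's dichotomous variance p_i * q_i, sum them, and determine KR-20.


For each item, compute p_i * q_i:
  Item 1: 0.31 * 0.69 = 0.2139
  Item 2: 0.61 * 0.39 = 0.2379
  Item 3: 0.32 * 0.68 = 0.2176
  Item 4: 0.31 * 0.69 = 0.2139
  Item 5: 0.71 * 0.29 = 0.2059
Sum(p_i * q_i) = 0.2139 + 0.2379 + 0.2176 + 0.2139 + 0.2059 = 1.0892
KR-20 = (k/(k-1)) * (1 - Sum(p_i*q_i) / Var_total)
= (5/4) * (1 - 1.0892/1.89)
= 1.25 * 0.4237
KR-20 = 0.5296

0.5296


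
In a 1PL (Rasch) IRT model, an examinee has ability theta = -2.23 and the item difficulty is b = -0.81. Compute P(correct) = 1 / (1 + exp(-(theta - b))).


theta - b = -2.23 - -0.81 = -1.42
exp(-(theta - b)) = exp(1.42) = 4.1371
P = 1 / (1 + 4.1371)
P = 0.1947

0.1947


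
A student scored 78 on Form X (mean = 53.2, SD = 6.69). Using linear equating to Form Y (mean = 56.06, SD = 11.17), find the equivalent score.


slope = SD_Y / SD_X = 11.17 / 6.69 ~ 1.6697
intercept = mean_Y - slope * mean_X = 56.06 - (11.17 / 6.69) * 53.2 ~ -32.7657
Y = slope * X + intercept. To avoid rounding drift from the rounded slope/intercept, evaluate the equivalent form Y = mean_Y + SD_Y * (X - mean_X) / SD_X at full precision:
Y = 56.06 + 11.17 * (78 - 53.2) / 6.69
Y = 56.06 + 11.17 * 24.8 / 6.69
Y = 56.06 + 277.016 / 6.69
Y = 56.06 + 41.4075
Y = 97.4675

97.4675


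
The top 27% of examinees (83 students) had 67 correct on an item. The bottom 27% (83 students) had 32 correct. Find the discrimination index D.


p_upper = 67/83 = 0.8072
p_lower = 32/83 = 0.3855
D = 0.8072 - 0.3855 = 0.4217

0.4217


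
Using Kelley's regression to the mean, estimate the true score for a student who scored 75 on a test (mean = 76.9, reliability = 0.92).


T_est = rxx * X + (1 - rxx) * mean
T_est = 0.92 * 75 + 0.08 * 76.9
T_est = 69.0 + 6.152
T_est = 75.152

75.152


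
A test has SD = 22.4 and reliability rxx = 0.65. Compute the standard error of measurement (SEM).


SEM = SD * sqrt(1 - rxx)
SEM = 22.4 * sqrt(1 - 0.65)
SEM = 22.4 * sqrt(0.35) = 22.4 * 0.591608
SEM = 13.252

13.252


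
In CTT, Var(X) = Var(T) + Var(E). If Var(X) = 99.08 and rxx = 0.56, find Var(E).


var_true = rxx * var_obs = 0.56 * 99.08 = 55.4848
var_error = var_obs - var_true
var_error = 99.08 - 55.4848
var_error = 43.5952

43.5952


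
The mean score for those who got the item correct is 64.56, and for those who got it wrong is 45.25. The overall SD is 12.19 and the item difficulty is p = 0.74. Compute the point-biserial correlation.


q = 1 - p = 0.26
rpb = ((M1 - M0) / SD) * sqrt(p * q)
rpb = ((64.56 - 45.25) / 12.19) * sqrt(0.74 * 0.26)
rpb = 0.6948

0.6948


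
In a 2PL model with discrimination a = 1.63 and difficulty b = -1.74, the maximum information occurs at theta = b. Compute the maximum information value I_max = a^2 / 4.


For 2PL, max info at theta = b = -1.74
I_max = a^2 / 4 = 1.63^2 / 4
= 2.6569 / 4
I_max = 0.6642

0.6642


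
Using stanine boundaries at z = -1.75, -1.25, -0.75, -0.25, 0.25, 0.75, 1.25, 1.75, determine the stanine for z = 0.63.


Stanine boundaries: [-1.75, -1.25, -0.75, -0.25, 0.25, 0.75, 1.25, 1.75]
z = 0.63
Check each boundary:
  z >= -1.75 -> could be stanine 2
  z >= -1.25 -> could be stanine 3
  z >= -0.75 -> could be stanine 4
  z >= -0.25 -> could be stanine 5
  z >= 0.25 -> could be stanine 6
  z < 0.75
  z < 1.25
  z < 1.75
Highest qualifying boundary gives stanine = 6

6
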